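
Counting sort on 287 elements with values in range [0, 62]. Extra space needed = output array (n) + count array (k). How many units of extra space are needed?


Output array size: 287 (to store sorted result)
Count array size: 63 (one slot per possible value, range 0 to 62)
Total extra space = 287 + 63 = 350


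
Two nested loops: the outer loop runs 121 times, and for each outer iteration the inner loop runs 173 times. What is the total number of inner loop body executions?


Outer loop: 121 iterations
Inner loop: 173 iterations per outer iteration
Total = 121 * 173 = 20933


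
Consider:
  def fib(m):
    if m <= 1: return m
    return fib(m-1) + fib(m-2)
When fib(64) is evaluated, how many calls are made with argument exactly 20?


Let N(m) = number of times fib(m) is called while evaluating fib(64).
N(64) = 1 (the initial call).
N(63) = 1 (only fib(64) calls it).
For 1 <= m <= 62: fib(m) is called by fib(m+1) and fib(m+2), so
  N(m) = N(m+1) + N(m+2).
fib(0) is called only by fib(2), so N(0) = N(2).
Walk down from m=64:
  N(64)=1, N(63)=1, N(62)=2, N(61)=3, N(60)=5, N(59)=8, N(58)=13, N(57)=21, N(56)=34, N(55)=55, N(54)=89, N(53)=144, N(52)=233, N(51)=377, N(50)=610, N(49)=987, N(48)=1597, N(47)=2584, N(46)=4181, N(45)=6765, N(44)=10946, N(43)=17711, N(42)=28657, N(41)=46368, N(40)=75025, N(39)=121393, N(38)=196418, N(37)=317811, N(36)=514229, N(35)=832040, N(34)=1346269, N(33)=2178309, N(32)=3524578, N(31)=5702887, N(30)=9227465, N(29)=14930352, N(28)=24157817, N(27)=39088169, N(26)=63245986, N(25)=102334155, N(24)=165580141, N(23)=267914296, N(22)=433494437, N(21)=701408733, N(20)=1134903170
N(20) = 1134903170


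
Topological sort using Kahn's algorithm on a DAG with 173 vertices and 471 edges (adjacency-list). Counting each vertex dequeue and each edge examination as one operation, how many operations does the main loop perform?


Kahn's algorithm:
  1. Compute in-degrees: O(V + E)
  2. Process queue: each vertex dequeued once (O(V))
     each edge examined once (O(E))
Total = V + E = 173 + 471 = 644


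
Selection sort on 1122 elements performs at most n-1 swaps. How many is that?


Each of the 1121 passes places one element in its final position.
Pass 1: swap minimum into position 0
Pass 2: swap minimum of remaining into position 1
...
Pass 1121: last two elements, one swap
Maximum swaps = 1122 - 1 = 1121


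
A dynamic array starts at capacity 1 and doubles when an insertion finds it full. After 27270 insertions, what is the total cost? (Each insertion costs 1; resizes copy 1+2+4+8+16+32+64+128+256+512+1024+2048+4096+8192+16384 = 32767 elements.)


Insertion cost: 27270 (one per element)
Resizes occur just before inserting elements 2, 3, 5, 9, ...
Elements copied at each resize: 1 + 2 + 4 + 8 + 16 + 32 + 64 + 128 + 256 + 512 + 1024 + 2048 + 4096 + 8192 + 16384
Sum of copies = 32767 (geometric series: 2^k - 1)
Total = 27270 + 32767 = 60037


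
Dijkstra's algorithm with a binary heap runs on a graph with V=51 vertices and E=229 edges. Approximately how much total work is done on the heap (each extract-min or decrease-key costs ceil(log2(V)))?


Dijkstra with a binary heap: each vertex is extracted once, each edge may relax once.
Each heap operation costs O(log V).
V + E = 51 + 229 = 280
ceil(log2(51)) = 6 (since 2^5 = 32 < 51 <= 64 = 2^6)
Total heap work = (V+E) * ceil(log2(V)) = 280 * 6 = 1680


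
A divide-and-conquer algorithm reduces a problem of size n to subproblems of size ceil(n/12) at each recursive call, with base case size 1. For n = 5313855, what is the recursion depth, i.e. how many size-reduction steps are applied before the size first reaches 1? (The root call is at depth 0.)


Each step divides the size by 12 (rounding up); after k steps the size is ceil(n/12^k), which equals 1 exactly when 12^k >= n.
So the depth is the smallest k with 12^k >= 5313855, i.e. ceil(log_12(5313855)).
12^6 = 2985984 < 5313855 <= 35831808 = 12^7
Recursion depth = 7


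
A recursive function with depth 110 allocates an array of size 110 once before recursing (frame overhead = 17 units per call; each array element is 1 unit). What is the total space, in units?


Array allocation: 110 units (allocated once)
Stack frames: 110 deep * 17 per frame = 1870 units
Total = 110 + 1870 = 1980


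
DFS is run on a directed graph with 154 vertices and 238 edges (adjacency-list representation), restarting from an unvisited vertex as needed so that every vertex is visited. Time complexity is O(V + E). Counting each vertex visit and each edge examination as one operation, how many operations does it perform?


A full DFS traversal processes each vertex exactly once (push/pop on stack).
Each directed edge is examined once.
V = 154, E = 238
V + E = 392


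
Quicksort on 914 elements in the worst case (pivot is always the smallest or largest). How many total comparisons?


In the worst case, each partition step picks the worst pivot:
  Partition 1: 913 comparisons (n-1 elements to compare)
  Partition 2: 912 comparisons
  Partition 3: 911 comparisons
  Partition 4: 910 comparisons
  Partition 5: 909 comparisons
  ...
  Last partition: 0 comparisons
Total = (n-1) + (n-2) + ... + 1 + 0 = n*(n-1)/2
= 914*913/2 = 417241


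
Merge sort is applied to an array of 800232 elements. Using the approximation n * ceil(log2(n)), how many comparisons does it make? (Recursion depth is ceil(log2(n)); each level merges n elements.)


Merge sort divides the array into halves recursively.
Number of levels = ceil(log2(800232)) = 20
At each level, approximately n = 800232 comparisons are needed for merging.
Total comparisons ~ n * ceil(log2(n)) = 800232 * 20 = 16004640


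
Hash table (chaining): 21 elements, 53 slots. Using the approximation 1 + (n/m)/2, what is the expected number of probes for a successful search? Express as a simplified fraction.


Computing expected probes:
alpha = 21/53
= 1 + alpha/2
= 1 + 21/(2*53)
= (2*53 + 21) / (2*53)
= 127/106


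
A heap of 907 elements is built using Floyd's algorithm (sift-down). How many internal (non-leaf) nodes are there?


Leaf nodes occupy roughly half the array.
Sift-down is called for each internal node, starting from the last one.
Internal nodes = floor(n/2) = floor(907/2) = 453


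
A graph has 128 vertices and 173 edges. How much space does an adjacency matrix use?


Adjacency matrix: V x V grid of entries
Space = V^2 = 128^2 = 128 * 128 = 16384


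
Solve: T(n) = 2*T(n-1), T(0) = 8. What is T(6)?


Unrolling:
T(6) = 2*T(5) = 2^2*T(4) = ... = 2^6*T(0)
= 2^6 * 8
= 64 * 8 = 512


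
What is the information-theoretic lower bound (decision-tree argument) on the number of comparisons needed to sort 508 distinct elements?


A binary decision tree of height h has at most 2^h leaves and needs at least n! of them, so h >= ceil(log2(n!)).
508! is far too large to multiply out, so use Stirling's series:
  ln(n!) ~ n ln n - n + (1/2) ln(2 pi n) + 1/(12n)  (error below 1/(360 n^3), negligible here)
  ln(508) = 6.2304814
  n ln n = 508 * 6.2304814 = 3165.0846
  (1/2) ln(2 pi * 508) = (1/2) ln(3191.8581) = 4.0342
  1/(12*508) = 0.0002
  ln(508!) ~ 3165.0846 - 508 + 4.0342 + 0.0002 = 2661.1190
Convert to base 2: log2(508!) = 2661.1190 / ln 2 = 2661.1190 / 0.69314718 = 3839.1832
ceil(3839.1832) = 3840


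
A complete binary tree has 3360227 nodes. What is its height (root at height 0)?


In a complete binary tree, level k holds nodes 2^k .. 2^(k+1)-1 (1-indexed).
Height = floor(log2(n)) = floor(log2(3360227)) = 21
Check: 2^21 = 2097152 <= 3360227 < 4194304 = 2^22


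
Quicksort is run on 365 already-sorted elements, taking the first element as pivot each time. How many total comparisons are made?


Sum of comparisons per partition:
364 + 363 + ... + 1 + 0
= 365 * (365 - 1) / 2
= 365 * 364 / 2
= 66430


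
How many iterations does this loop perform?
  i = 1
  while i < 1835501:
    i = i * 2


The loop variable doubles each iteration:
i = 1 -> 2 -> 4 -> 8 -> 16 -> 32 -> 64 -> 128 -> 256 -> 512 -> 1024 -> 2048 -> 4096 -> 8192 -> 16384 -> 32768 -> 65536 -> 131072 -> 262144 -> 524288 -> 1048576 -> 2097152 (stop, 2097152 >= 1835501)
Number of doublings = ceil(log2(1835501)) = 21


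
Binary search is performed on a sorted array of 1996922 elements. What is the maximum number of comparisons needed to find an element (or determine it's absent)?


Binary search halves the search space each comparison:
  Step 1: search space = 1996922 -> 998461
  Step 2: search space = 998461 -> 499230
  Step 3: search space = 499230 -> 249615
  Step 4: search space = 249615 -> 124807
  Step 5: search space = 124807 -> 62403
  Step 6: search space = 62403 -> 31201
  Step 7: search space = 31201 -> 15600
  Step 8: search space = 15600 -> 7800
  Step 9: search space = 7800 -> 3900
  Step 10: search space = 3900 -> 1950
  Step 11: search space = 1950 -> 975
  Step 12: search space = 975 -> 487
  Step 13: search space = 487 -> 243
  Step 14: search space = 243 -> 121
  Step 15: search space = 121 -> 60
  Step 16: search space = 60 -> 30
  Step 17: search space = 30 -> 15
  Step 18: search space = 15 -> 7
  Step 19: search space = 7 -> 3
  Step 20: search space = 3 -> 1
  Step 21: search space = 1 (final check)
Maximum comparisons = floor(log2(1996922)) + 1 = 20 + 1 = 21


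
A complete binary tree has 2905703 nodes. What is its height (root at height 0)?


In a complete binary tree, level k holds nodes 2^k .. 2^(k+1)-1 (1-indexed).
Height = floor(log2(n)) = floor(log2(2905703)) = 21
Check: 2^21 = 2097152 <= 2905703 < 4194304 = 2^22


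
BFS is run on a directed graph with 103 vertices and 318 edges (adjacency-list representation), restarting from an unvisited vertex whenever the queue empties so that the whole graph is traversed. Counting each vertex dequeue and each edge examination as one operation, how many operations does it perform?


A full BFS traversal dequeues each vertex exactly once and examines each directed edge exactly once.
V = 103 (vertex processing cost)
E = 318 (edge examination cost)
Total operations proportional to V + E = 103 + 318 = 421


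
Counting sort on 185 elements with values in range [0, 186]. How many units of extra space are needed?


Output array size: 185 (to store sorted result)
Count array size: 187 (one slot per possible value, range 0 to 186)
Total extra space = 185 + 187 = 372


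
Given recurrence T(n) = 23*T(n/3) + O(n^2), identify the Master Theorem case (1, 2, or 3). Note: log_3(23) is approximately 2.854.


Master Theorem parameters: a=23, b=3, c=2
log_b(a) = 2.854
Compare b^c with a: 3^2 = 9 < 23, so c < log_b(a).
Comparing c=2 vs log_b(a)=2.854:
2 < 2.854 => Case 1
Result: T(n) = O(n^(log_3 23)) ~ O(n^2.854)
Master Theorem case = 1


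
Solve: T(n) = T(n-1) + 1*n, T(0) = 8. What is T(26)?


Expanding the recurrence:
T(26) = T(25) + 1*26
       = T(24) + 1*25 + 1*26
       ...
       = T(0) + 1*(1 + 2 + ... + 26)
       = 8 + 1 * 26*27/2
       = 8 + 1 * 351
       = 8 + 351 = 359


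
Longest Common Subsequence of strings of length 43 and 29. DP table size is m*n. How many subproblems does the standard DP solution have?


DP table indexed by positions in both strings.
First string: 43 positions
Second string: 29 positions
Total = 43 * 29 = 1247


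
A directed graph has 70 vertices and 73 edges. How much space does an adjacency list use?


Adjacency list: one list head per vertex + one entry per edge
Vertex heads: 70
Edge entries: 73
Total = 70 + 73 = 143


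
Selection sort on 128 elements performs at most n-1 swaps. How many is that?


Each of the 127 passes places one element in its final position.
Pass 1: swap minimum into position 0
Pass 2: swap minimum of remaining into position 1
...
Pass 127: last two elements, one swap
Maximum swaps = 128 - 1 = 127


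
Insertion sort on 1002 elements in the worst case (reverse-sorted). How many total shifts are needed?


In the worst case (reverse-sorted), each element shifts past all previous:
  Element 1: 1 shifts
  Element 2: 2 shifts
  Element 3: 3 shifts
  Element 4: 4 shifts
  Element 5: 5 shifts
  ...
  Element 1001: 1001 shifts
Total = 1 + 2 + ... + 1001
= 1002*(1002-1)/2 = 501501


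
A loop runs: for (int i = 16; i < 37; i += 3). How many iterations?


Loop starts at i = 16, increments by 3, stops when i >= 37.
Number of iterations = ceil((37 - 16) / 3)
= ceil(21 / 3)
= 7


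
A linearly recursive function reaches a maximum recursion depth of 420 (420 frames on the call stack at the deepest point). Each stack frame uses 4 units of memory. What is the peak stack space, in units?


Maximum recursion depth = 420 frames
Memory per frame = 4 units
Total stack space = depth * frame_size
= 420 * 4 = 1680


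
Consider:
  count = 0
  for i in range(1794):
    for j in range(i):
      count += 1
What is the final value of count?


For each i, the inner loop runs i times:
  i=0: inner runs 0 times
  i=1: inner runs 1 time
  i=2: inner runs 2 times
  i=3: inner runs 3 times
  i=4: inner runs 4 times
  i=5: inner runs 5 times
  i=6: inner runs 6 times
  i=7: inner runs 7 times
  ...
Total = 0 + 1 + 2 + ... + 1793 = 1794*(1794-1)/2 = 1608321


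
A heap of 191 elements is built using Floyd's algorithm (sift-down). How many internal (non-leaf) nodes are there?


Leaf nodes occupy roughly half the array.
Sift-down is called for each internal node, starting from the last one.
Internal nodes = floor(n/2) = floor(191/2) = 95


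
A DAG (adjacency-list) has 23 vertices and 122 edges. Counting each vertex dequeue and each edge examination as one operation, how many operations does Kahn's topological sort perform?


V = 23 (vertex processing)
E = 122 (edge processing)
V + E = 23 + 122 = 145


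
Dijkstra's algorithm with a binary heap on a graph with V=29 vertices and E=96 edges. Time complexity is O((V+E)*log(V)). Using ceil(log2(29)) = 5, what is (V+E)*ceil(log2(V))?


Dijkstra with a binary heap: each vertex is extracted once, each edge may relax once.
Each heap operation costs O(log V).
V + E = 29 + 96 = 125
ceil(log2(29)) = 5 (since 2^4 = 16 < 29 <= 32 = 2^5)
Total heap work = (V+E) * ceil(log2(V)) = 125 * 5 = 625


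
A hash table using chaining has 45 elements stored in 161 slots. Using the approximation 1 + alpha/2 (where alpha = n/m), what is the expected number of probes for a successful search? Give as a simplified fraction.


Load factor alpha = n/m = 45/161
Expected probes = 1 + alpha/2 = 1 + 45/(2*161)
= 1 + 45/322
= 322/322 + 45/322
= 367/322


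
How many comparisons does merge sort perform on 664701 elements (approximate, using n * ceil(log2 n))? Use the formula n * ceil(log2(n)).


Recursion depth: ceil(log2(664701)) = 20
Each recursion level merges n = 664701 elements
Total = 664701 * 20 = 13294020


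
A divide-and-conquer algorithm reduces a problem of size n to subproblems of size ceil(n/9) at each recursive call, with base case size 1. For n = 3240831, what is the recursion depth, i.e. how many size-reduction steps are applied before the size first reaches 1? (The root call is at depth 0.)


Each step divides the size by 9 (rounding up); after k steps the size is ceil(n/9^k), which equals 1 exactly when 9^k >= n.
So the depth is the smallest k with 9^k >= 3240831, i.e. ceil(log_9(3240831)).
9^6 = 531441 < 3240831 <= 4782969 = 9^7
Recursion depth = 7


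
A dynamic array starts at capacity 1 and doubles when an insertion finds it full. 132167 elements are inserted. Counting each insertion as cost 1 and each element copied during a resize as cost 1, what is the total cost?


n = 132167
Insertion costs: 132167
Resizes copy 1, 2, 4, ... up to the largest power of 2 that is <= n-1 = 132166, i.e. 131072.
Copy costs = 1 + 2 + 4 + 8 + 16 + 32 + 64 + 128 + 256 + 512 + 1024 + 2048 + 4096 + 8192 + 16384 + 32768 + 65536 + 131072 = 262143
Total = 132167 + 262143 = 394310


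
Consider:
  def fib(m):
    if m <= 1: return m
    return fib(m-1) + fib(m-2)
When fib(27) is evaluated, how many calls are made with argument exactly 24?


Let N(m) = number of times fib(m) is called while evaluating fib(27).
N(27) = 1 (the initial call).
N(26) = 1 (only fib(27) calls it).
For 1 <= m <= 25: fib(m) is called by fib(m+1) and fib(m+2), so
  N(m) = N(m+1) + N(m+2).
fib(0) is called only by fib(2), so N(0) = N(2).
Walk down from m=27:
  N(27)=1, N(26)=1, N(25)=2, N(24)=3
N(24) = 3


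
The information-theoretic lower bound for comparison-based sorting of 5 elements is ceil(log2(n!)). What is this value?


A binary decision tree of height h has at most 2^h leaves and needs at least n! of them, so h >= ceil(log2(n!)).
Compute 5! as a running product:
  x2 = 2, x3 = 6, x4 = 24, x5 = 120
5! = 120
Bracket between powers of 2:
  2^6 = 64 < 120 <= 128 = 2^7
So ceil(log2(5!)) = 7


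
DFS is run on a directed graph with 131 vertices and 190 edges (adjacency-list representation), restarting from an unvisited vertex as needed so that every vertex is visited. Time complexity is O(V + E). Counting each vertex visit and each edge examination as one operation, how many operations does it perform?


A full DFS traversal processes each vertex exactly once (push/pop on stack).
Each directed edge is examined once.
V = 131, E = 190
V + E = 321


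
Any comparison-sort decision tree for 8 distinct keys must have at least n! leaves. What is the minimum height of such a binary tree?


A binary decision tree of height h has at most 2^h leaves and needs at least n! of them, so h >= ceil(log2(n!)).
Compute 8! as a running product:
  x2 = 2, x3 = 6, x4 = 24, x5 = 120
  x6 = 720, x7 = 5040, x8 = 40320
8! = 40320
Bracket between powers of 2:
  2^15 = 32768 < 40320 <= 65536 = 2^16
So ceil(log2(8!)) = 16


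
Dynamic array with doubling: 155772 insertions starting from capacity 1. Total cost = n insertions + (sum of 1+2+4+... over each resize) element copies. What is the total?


n = 155772
Insertion costs: 155772
Resizes copy 1, 2, 4, ... up to the largest power of 2 that is <= n-1 = 155771, i.e. 131072.
Copy costs = 1 + 2 + 4 + 8 + 16 + 32 + 64 + 128 + 256 + 512 + 1024 + 2048 + 4096 + 8192 + 16384 + 32768 + 65536 + 131072 = 262143
Total = 155772 + 262143 = 417915


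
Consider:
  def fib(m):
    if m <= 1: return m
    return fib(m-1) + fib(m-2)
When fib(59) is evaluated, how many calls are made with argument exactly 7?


Let N(m) = number of times fib(m) is called while evaluating fib(59).
N(59) = 1 (the initial call).
N(58) = 1 (only fib(59) calls it).
For 1 <= m <= 57: fib(m) is called by fib(m+1) and fib(m+2), so
  N(m) = N(m+1) + N(m+2).
fib(0) is called only by fib(2), so N(0) = N(2).
Walk down from m=59:
  N(59)=1, N(58)=1, N(57)=2, N(56)=3, N(55)=5, N(54)=8, N(53)=13, N(52)=21, N(51)=34, N(50)=55, N(49)=89, N(48)=144, N(47)=233, N(46)=377, N(45)=610, N(44)=987, N(43)=1597, N(42)=2584, N(41)=4181, N(40)=6765, N(39)=10946, N(38)=17711, N(37)=28657, N(36)=46368, N(35)=75025, N(34)=121393, N(33)=196418, N(32)=317811, N(31)=514229, N(30)=832040, N(29)=1346269, N(28)=2178309, N(27)=3524578, N(26)=5702887, N(25)=9227465, N(24)=14930352, N(23)=24157817, N(22)=39088169, N(21)=63245986, N(20)=102334155, N(19)=165580141, N(18)=267914296, N(17)=433494437, N(16)=701408733, N(15)=1134903170, N(14)=1836311903, N(13)=2971215073, N(12)=4807526976, N(11)=7778742049, N(10)=12586269025, N(9)=20365011074, N(8)=32951280099, N(7)=53316291173
N(7) = 53316291173


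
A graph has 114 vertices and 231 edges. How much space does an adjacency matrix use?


Adjacency matrix: V x V grid of entries
Space = V^2 = 114^2 = 114 * 114 = 12996


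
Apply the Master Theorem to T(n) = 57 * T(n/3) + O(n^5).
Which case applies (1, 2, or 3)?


The Master Theorem: T(n) = a*T(n/b) + O(n^c)
  a = 57, b = 3, c = 5
log_b(a) = log_3(57) ~ 3.68
Compare b^c with a: 3^5 = 243 > 57, so c > log_b(a).
Since c > log_b(a), Case 3 applies.
T(n) = O(n^5)
Master Theorem case = 3


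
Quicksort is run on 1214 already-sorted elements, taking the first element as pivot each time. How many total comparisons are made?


Sum of comparisons per partition:
1213 + 1212 + ... + 1 + 0
= 1214 * (1214 - 1) / 2
= 1214 * 1213 / 2
= 736291


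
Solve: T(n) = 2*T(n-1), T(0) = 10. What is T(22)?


Unrolling:
T(22) = 2*T(21) = 2^2*T(20) = ... = 2^22*T(0)
= 2^22 * 10
= 4194304 * 10 = 41943040


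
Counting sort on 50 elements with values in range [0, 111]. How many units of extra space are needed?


Output array size: 50 (to store sorted result)
Count array size: 112 (one slot per possible value, range 0 to 111)
Total extra space = 50 + 112 = 162


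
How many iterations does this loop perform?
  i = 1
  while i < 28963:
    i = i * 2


The loop variable doubles each iteration:
i = 1 -> 2 -> 4 -> 8 -> 16 -> 32 -> 64 -> 128 -> 256 -> 512 -> 1024 -> 2048 -> 4096 -> 8192 -> 16384 -> 32768 (stop, 32768 >= 28963)
Number of doublings = ceil(log2(28963)) = 15


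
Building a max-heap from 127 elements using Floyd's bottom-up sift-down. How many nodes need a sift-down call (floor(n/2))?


In a heap of 127 elements (0-indexed array):
  Last element index: 126
  Parent of last element: floor((126 - 1) / 2) = 62
  Internal nodes: indices 0 to 62
  Count = floor(127/2) = 63


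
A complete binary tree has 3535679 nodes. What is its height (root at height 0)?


In a complete binary tree, level k holds nodes 2^k .. 2^(k+1)-1 (1-indexed).
Height = floor(log2(n)) = floor(log2(3535679)) = 21
Check: 2^21 = 2097152 <= 3535679 < 4194304 = 2^22


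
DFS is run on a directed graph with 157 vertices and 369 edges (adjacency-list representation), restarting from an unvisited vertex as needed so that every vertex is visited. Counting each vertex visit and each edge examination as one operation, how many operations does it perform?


A full DFS traversal processes each vertex exactly once (push/pop on stack).
Each directed edge is examined once.
V = 157, E = 369
V + E = 526


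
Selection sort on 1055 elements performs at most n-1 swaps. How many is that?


Each of the 1054 passes places one element in its final position.
Pass 1: swap minimum into position 0
Pass 2: swap minimum of remaining into position 1
...
Pass 1054: last two elements, one swap
Maximum swaps = 1055 - 1 = 1054


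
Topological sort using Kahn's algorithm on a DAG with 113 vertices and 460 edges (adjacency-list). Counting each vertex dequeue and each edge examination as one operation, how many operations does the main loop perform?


Kahn's algorithm:
  1. Compute in-degrees: O(V + E)
  2. Process queue: each vertex dequeued once (O(V))
     each edge examined once (O(E))
Total = V + E = 113 + 460 = 573


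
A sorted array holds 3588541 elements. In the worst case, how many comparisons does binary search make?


Halving sequence: 3588541 -> 1794270 -> 897135 -> 448567 -> 224283 -> 112141 -> 56070 -> 28035 -> 14017 -> 7008 -> 3504 -> 1752 -> 876 -> 438 -> 219 -> 109 -> 54 -> 27 -> 13 -> 6 -> 3 -> 1
Number of halvings = 21
Max comparisons = 21 + 1 = 22


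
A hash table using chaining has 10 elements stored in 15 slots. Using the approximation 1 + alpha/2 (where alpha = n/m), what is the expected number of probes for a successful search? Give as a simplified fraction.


Load factor alpha = n/m = 10/15
Expected probes = 1 + alpha/2 = 1 + 10/(2*15)
= 1 + 10/30
= 30/30 + 10/30
= 40/30
Simplify: 4/3


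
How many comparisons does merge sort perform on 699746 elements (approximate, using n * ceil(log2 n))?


Recursion depth: ceil(log2(699746)) = 20
Each recursion level merges n = 699746 elements
Total = 699746 * 20 = 13994920


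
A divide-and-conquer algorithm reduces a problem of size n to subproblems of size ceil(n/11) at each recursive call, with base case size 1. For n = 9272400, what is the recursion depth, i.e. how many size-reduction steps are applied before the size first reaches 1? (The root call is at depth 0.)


Each step divides the size by 11 (rounding up); after k steps the size is ceil(n/11^k), which equals 1 exactly when 11^k >= n.
So the depth is the smallest k with 11^k >= 9272400, i.e. ceil(log_11(9272400)).
11^6 = 1771561 < 9272400 <= 19487171 = 11^7
Recursion depth = 7


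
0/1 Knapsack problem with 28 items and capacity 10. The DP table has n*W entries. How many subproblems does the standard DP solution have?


The DP table is indexed by (item, capacity).
Rows: 28 items
Columns: 10 capacity values (1 to W)
Total subproblems = 28 * 10 = 280


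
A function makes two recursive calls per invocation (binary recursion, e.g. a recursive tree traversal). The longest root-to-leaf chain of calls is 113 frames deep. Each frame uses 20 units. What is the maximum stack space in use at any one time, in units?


Binary recursion: the two calls run one after the other, so only one root-to-leaf chain of frames is on the stack at a time.
Maximum depth (longest chain) = 113 frames
Each frame = 20 units
Max stack space = 113 * 20 = 2260


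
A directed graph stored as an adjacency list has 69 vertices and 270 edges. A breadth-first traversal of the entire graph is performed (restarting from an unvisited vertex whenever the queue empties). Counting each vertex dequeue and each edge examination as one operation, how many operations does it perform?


A full BFS traversal dequeues each vertex once and examines each edge once.
Vertex visits: 69
Edge visits: 270
V + E = 69 + 270 = 339


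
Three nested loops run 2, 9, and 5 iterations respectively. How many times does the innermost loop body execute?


Loop 1 (outermost): 2 iterations
Loop 2 (middle): 9 iterations per outer
Loop 3 (innermost): 5 iterations per middle
Total = 2 * 9 * 5 = 90


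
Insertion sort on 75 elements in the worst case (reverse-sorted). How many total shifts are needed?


In the worst case (reverse-sorted), each element shifts past all previous:
  Element 1: 1 shifts
  Element 2: 2 shifts
  Element 3: 3 shifts
  Element 4: 4 shifts
  Element 5: 5 shifts
  ...
  Element 74: 74 shifts
Total = 1 + 2 + ... + 74
= 75*(75-1)/2 = 2775


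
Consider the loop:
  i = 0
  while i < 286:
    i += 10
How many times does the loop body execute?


Starting at i = 0, each iteration adds 10.
Iterations until i >= 286:
  Iteration 1: i = 0 -> i = 10
  Iteration 2: i = 10 -> i = 20
  Iteration 3: i = 20 -> i = 30
  Iteration 4: i = 30 -> i = 40
  Iteration 5: i = 40 -> i = 50
  Iteration 6: i = 50 -> i = 60
  Iteration 7: i = 60 -> i = 70
  Iteration 8: i = 70 -> i = 80
  ... continuing ...
Total iterations = ceil(286/10) = 29


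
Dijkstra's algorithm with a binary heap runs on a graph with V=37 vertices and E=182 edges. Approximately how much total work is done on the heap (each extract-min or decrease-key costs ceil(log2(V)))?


Dijkstra with a binary heap: each vertex is extracted once, each edge may relax once.
Each heap operation costs O(log V).
V + E = 37 + 182 = 219
ceil(log2(37)) = 6 (since 2^5 = 32 < 37 <= 64 = 2^6)
Total heap work = (V+E) * ceil(log2(V)) = 219 * 6 = 1314


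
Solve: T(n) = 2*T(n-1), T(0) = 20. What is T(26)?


Unrolling:
T(26) = 2*T(25) = 2^2*T(24) = ... = 2^26*T(0)
= 2^26 * 20
= 67108864 * 20 = 1342177280


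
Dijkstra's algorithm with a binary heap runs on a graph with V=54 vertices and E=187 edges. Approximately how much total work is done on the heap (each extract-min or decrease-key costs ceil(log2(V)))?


Dijkstra with a binary heap: each vertex is extracted once, each edge may relax once.
Each heap operation costs O(log V).
V + E = 54 + 187 = 241
ceil(log2(54)) = 6 (since 2^5 = 32 < 54 <= 64 = 2^6)
Total heap work = (V+E) * ceil(log2(V)) = 241 * 6 = 1446


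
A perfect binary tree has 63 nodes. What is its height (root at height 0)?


For a perfect binary tree of height h: n = 2^(h+1) - 1, so h = log2(n+1) - 1.
  n + 1 = 64 = 2^6
  log2(64) = 6
  height = 6 - 1 = 5


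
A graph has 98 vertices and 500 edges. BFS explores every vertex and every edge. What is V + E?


A full BFS traversal dequeues each vertex once and examines each edge once.
Vertex visits: 98
Edge visits: 500
V + E = 98 + 500 = 598


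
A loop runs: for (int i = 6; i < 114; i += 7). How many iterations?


Loop starts at i = 6, increments by 7, stops when i >= 114.
Number of iterations = ceil((114 - 6) / 7)
= ceil(108 / 7)
= 16


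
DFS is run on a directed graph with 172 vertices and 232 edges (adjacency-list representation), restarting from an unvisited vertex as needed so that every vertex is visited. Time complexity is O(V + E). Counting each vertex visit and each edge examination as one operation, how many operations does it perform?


A full DFS traversal processes each vertex exactly once (push/pop on stack).
Each directed edge is examined once.
V = 172, E = 232
V + E = 404


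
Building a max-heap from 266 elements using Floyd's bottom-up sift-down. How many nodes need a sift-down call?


In a heap of 266 elements (0-indexed array):
  Last element index: 265
  Parent of last element: floor((265 - 1) / 2) = 132
  Internal nodes: indices 0 to 132
  Count = floor(266/2) = 133


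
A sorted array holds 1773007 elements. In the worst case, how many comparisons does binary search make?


Halving sequence: 1773007 -> 886503 -> 443251 -> 221625 -> 110812 -> 55406 -> 27703 -> 13851 -> 6925 -> 3462 -> 1731 -> 865 -> 432 -> 216 -> 108 -> 54 -> 27 -> 13 -> 6 -> 3 -> 1
Number of halvings = 20
Max comparisons = 20 + 1 = 21


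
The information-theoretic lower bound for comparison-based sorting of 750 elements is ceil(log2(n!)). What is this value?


A binary decision tree of height h has at most 2^h leaves and needs at least n! of them, so h >= ceil(log2(n!)).
750! is far too large to multiply out, so use Stirling's series:
  ln(n!) ~ n ln n - n + (1/2) ln(2 pi n) + 1/(12n)  (error below 1/(360 n^3), negligible here)
  ln(750) = 6.6200732
  n ln n = 750 * 6.6200732 = 4965.0549
  (1/2) ln(2 pi * 750) = (1/2) ln(4712.3890) = 4.2290
  1/(12*750) = 0.0001
  ln(750!) ~ 4965.0549 - 750 + 4.2290 + 0.0001 = 4219.2840
Convert to base 2: log2(750!) = 4219.2840 / ln 2 = 4219.2840 / 0.69314718 = 6087.1401
ceil(6087.1401) = 6088


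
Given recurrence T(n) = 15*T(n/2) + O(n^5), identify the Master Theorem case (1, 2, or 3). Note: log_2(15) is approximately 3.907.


Master Theorem parameters: a=15, b=2, c=5
log_b(a) = 3.907
Compare b^c with a: 2^5 = 32 > 15, so c > log_b(a).
Comparing c=5 vs log_b(a)=3.907:
5 > 3.907 => Case 3
Result: T(n) = O(n^5)
Master Theorem case = 3


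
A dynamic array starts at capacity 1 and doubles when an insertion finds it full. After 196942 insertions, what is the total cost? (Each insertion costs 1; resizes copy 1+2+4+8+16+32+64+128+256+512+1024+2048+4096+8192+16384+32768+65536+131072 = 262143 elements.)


Insertion cost: 196942 (one per element)
Resizes occur just before inserting elements 2, 3, 5, 9, ...
Elements copied at each resize: 1 + 2 + 4 + 8 + 16 + 32 + 64 + 128 + 256 + 512 + 1024 + 2048 + 4096 + 8192 + 16384 + 32768 + 65536 + 131072
Sum of copies = 262143 (geometric series: 2^k - 1)
Total = 196942 + 262143 = 459085


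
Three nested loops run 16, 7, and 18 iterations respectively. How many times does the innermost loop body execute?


Loop 1 (outermost): 16 iterations
Loop 2 (middle): 7 iterations per outer
Loop 3 (innermost): 18 iterations per middle
Total = 16 * 7 * 18 = 2016


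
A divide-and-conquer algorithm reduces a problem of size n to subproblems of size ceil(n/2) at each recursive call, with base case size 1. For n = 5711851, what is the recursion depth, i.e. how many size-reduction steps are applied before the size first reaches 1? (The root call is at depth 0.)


Each step divides the size by 2 (rounding up); after k steps the size is ceil(n/2^k), which equals 1 exactly when 2^k >= n.
So the depth is the smallest k with 2^k >= 5711851, i.e. ceil(log_2(5711851)).
2^22 = 4194304 < 5711851 <= 8388608 = 2^23
Recursion depth = 23


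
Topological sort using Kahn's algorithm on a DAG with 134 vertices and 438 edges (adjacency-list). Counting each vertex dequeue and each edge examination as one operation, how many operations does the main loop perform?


Kahn's algorithm:
  1. Compute in-degrees: O(V + E)
  2. Process queue: each vertex dequeued once (O(V))
     each edge examined once (O(E))
Total = V + E = 134 + 438 = 572


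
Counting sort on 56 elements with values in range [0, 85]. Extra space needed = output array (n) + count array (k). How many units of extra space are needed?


Output array size: 56 (to store sorted result)
Count array size: 86 (one slot per possible value, range 0 to 85)
Total extra space = 56 + 86 = 142


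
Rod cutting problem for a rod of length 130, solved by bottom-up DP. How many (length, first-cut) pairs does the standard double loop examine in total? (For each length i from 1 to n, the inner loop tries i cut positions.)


For each subproblem length i = 1..130, the inner loop considers i possible first cuts.
Total = 1 + 2 + ... + 130
= 130*(130+1)/2
= 130*131/2 = 8515


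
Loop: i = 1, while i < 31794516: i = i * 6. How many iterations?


i multiplies by 6 each step:
i = 1 -> 6 -> 36 -> 216 -> 1296 -> 7776 -> 46656 -> 279936 -> 1679616 -> 10077696 -> 60466176 (stop)
Iterations = ceil(log_6(31794516)) = 10


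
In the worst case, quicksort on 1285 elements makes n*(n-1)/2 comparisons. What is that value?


Sum of comparisons per partition:
1284 + 1283 + ... + 1 + 0
= 1285 * (1285 - 1) / 2
= 1285 * 1284 / 2
= 824970


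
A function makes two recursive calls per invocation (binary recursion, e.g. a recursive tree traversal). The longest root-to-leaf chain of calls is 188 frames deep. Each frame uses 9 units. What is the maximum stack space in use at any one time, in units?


Binary recursion: the two calls run one after the other, so only one root-to-leaf chain of frames is on the stack at a time.
Maximum depth (longest chain) = 188 frames
Each frame = 9 units
Max stack space = 188 * 9 = 1692


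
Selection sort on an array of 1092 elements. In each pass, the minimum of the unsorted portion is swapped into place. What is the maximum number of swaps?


Selection sort performs one swap per pass:
  Pass 1: find min in positions 0 to 1091, swap with position 0
  Pass 2: find min in positions 1 to 1091, swap with position 1
  Pass 3: find min in positions 2 to 1091, swap with position 2
  Pass 4: find min in positions 3 to 1091, swap with position 3
  Pass 5: find min in positions 4 to 1091, swap with position 4
  ... (1086 more passes)
Total passes (and swaps) = n - 1 = 1092 - 1 = 1091


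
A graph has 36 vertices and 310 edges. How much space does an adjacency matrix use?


Adjacency matrix: V x V grid of entries
Space = V^2 = 36^2 = 36 * 36 = 1296


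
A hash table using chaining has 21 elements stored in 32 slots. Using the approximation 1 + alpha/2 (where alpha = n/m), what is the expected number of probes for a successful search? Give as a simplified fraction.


Load factor alpha = n/m = 21/32
Expected probes = 1 + alpha/2 = 1 + 21/(2*32)
= 1 + 21/64
= 64/64 + 21/64
= 85/64


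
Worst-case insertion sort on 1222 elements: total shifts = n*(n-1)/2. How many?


Sum of shifts = 1 + 2 + 3 + ... + 1221
= 1222 * 1221 / 2
= 1492062 / 2
= 746031


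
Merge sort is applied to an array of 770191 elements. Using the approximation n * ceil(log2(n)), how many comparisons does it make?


Merge sort divides the array into halves recursively.
Number of levels = ceil(log2(770191)) = 20
At each level, approximately n = 770191 comparisons are needed for merging.
Total comparisons ~ n * ceil(log2(n)) = 770191 * 20 = 15403820


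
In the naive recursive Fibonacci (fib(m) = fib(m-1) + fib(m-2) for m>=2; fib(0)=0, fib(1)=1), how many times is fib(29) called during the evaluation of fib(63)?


Let N(m) = number of times fib(m) is called while evaluating fib(63).
N(63) = 1 (the initial call).
N(62) = 1 (only fib(63) calls it).
For 1 <= m <= 61: fib(m) is called by fib(m+1) and fib(m+2), so
  N(m) = N(m+1) + N(m+2).
fib(0) is called only by fib(2), so N(0) = N(2).
Walk down from m=63:
  N(63)=1, N(62)=1, N(61)=2, N(60)=3, N(59)=5, N(58)=8, N(57)=13, N(56)=21, N(55)=34, N(54)=55, N(53)=89, N(52)=144, N(51)=233, N(50)=377, N(49)=610, N(48)=987, N(47)=1597, N(46)=2584, N(45)=4181, N(44)=6765, N(43)=10946, N(42)=17711, N(41)=28657, N(40)=46368, N(39)=75025, N(38)=121393, N(37)=196418, N(36)=317811, N(35)=514229, N(34)=832040, N(33)=1346269, N(32)=2178309, N(31)=3524578, N(30)=5702887, N(29)=9227465
N(29) = 9227465


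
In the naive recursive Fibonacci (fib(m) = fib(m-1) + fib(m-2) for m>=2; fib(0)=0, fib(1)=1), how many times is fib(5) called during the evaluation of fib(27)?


Let N(m) = number of times fib(m) is called while evaluating fib(27).
N(27) = 1 (the initial call).
N(26) = 1 (only fib(27) calls it).
For 1 <= m <= 25: fib(m) is called by fib(m+1) and fib(m+2), so
  N(m) = N(m+1) + N(m+2).
fib(0) is called only by fib(2), so N(0) = N(2).
Walk down from m=27:
  N(27)=1, N(26)=1, N(25)=2, N(24)=3, N(23)=5, N(22)=8, N(21)=13, N(20)=21, N(19)=34, N(18)=55, N(17)=89, N(16)=144, N(15)=233, N(14)=377, N(13)=610, N(12)=987, N(11)=1597, N(10)=2584, N(9)=4181, N(8)=6765, N(7)=10946, N(6)=17711, N(5)=28657
N(5) = 28657


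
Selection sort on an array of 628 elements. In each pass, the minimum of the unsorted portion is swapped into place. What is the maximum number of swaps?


Selection sort performs one swap per pass:
  Pass 1: find min in positions 0 to 627, swap with position 0
  Pass 2: find min in positions 1 to 627, swap with position 1
  Pass 3: find min in positions 2 to 627, swap with position 2
  Pass 4: find min in positions 3 to 627, swap with position 3
  Pass 5: find min in positions 4 to 627, swap with position 4
  ... (622 more passes)
Total passes (and swaps) = n - 1 = 628 - 1 = 627


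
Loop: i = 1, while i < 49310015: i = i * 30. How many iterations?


i multiplies by 30 each step:
i = 1 -> 30 -> 900 -> 27000 -> 810000 -> 24300000 -> 729000000 (stop)
Iterations = ceil(log_30(49310015)) = 6


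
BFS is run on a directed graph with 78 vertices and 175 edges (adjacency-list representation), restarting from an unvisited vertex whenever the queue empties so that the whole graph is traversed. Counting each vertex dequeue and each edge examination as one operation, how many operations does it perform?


A full BFS traversal dequeues each vertex exactly once and examines each directed edge exactly once.
V = 78 (vertex processing cost)
E = 175 (edge examination cost)
Total operations proportional to V + E = 78 + 175 = 253


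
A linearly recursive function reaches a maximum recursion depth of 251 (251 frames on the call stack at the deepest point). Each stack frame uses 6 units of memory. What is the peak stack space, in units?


Maximum recursion depth = 251 frames
Memory per frame = 6 units
Total stack space = depth * frame_size
= 251 * 6 = 1506


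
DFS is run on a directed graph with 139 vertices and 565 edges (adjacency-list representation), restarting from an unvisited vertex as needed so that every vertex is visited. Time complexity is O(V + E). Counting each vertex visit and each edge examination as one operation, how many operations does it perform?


A full DFS traversal processes each vertex exactly once (push/pop on stack).
Each directed edge is examined once.
V = 139, E = 565
V + E = 704


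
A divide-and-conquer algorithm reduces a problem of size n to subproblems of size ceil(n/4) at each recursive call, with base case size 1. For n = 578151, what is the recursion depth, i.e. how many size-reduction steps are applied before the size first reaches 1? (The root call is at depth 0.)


Each step divides the size by 4 (rounding up); after k steps the size is ceil(n/4^k), which equals 1 exactly when 4^k >= n.
So the depth is the smallest k with 4^k >= 578151, i.e. ceil(log_4(578151)).
4^9 = 262144 < 578151 <= 1048576 = 4^10
Recursion depth = 10


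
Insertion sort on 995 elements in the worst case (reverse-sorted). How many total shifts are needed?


In the worst case (reverse-sorted), each element shifts past all previous:
  Element 1: 1 shifts
  Element 2: 2 shifts
  Element 3: 3 shifts
  Element 4: 4 shifts
  Element 5: 5 shifts
  ...
  Element 994: 994 shifts
Total = 1 + 2 + ... + 994
= 995*(995-1)/2 = 494515
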